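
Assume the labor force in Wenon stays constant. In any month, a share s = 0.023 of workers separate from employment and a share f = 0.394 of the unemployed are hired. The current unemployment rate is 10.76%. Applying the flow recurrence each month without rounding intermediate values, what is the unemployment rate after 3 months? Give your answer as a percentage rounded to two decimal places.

Unemployment rate after three months ≈ 6.55%.

With a fixed labor force, u_{t+1} = u_t + s·(1−u_t) − f·u_t = u_t·(1−s−f) + s.
Here 1−s−f = 0.583 and s = 0.023.
u_1 = 0.107600 × 0.583 + 0.023 = 0.085731.
u_2 = 0.085731 × 0.583 + 0.023 = 0.072981.
u_3 = 0.072981 × 0.583 + 0.023 = 0.065548.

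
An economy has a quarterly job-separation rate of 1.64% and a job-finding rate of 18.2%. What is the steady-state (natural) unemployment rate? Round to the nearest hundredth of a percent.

At steady state the flows balance: s·E = f·U, so U/(E+U) = s/(s+f).
u* = 1.64 / (1.64 + 18.2) = 1.64 / 19.84 = 8.27%.

Steady-state unemployment rate ≈ 8.27%.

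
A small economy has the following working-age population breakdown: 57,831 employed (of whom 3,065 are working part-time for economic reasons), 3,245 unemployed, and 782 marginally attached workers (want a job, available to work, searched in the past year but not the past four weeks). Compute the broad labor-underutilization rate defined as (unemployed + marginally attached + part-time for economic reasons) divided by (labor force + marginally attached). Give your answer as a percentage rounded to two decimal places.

Labor force = 57,831 + 3,245 = 61,076.
Numerator = 3,245 + 782 + 3,065 = 7,092.
Denominator = 61,076 + 782 = 61,858.
Broad rate = 7,092 / 61,858 = 11.46%.

Broad underutilization rate ≈ 11.46%.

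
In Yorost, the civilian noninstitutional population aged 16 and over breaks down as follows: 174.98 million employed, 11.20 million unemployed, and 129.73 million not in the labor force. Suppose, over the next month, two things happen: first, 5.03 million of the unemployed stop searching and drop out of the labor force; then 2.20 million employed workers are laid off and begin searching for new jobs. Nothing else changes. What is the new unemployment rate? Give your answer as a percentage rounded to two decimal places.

New unemployment rate ≈ 4.62%.

Initially, labor force = 174.98 + 11.20 = 186.18 million, so u = 11.20/186.18 = 6.02%.
After the first change, unemployed and labor force both fall by 5.03 → E = 174.98, U = 6.17, labor force = 181.15 million.
After the second change, employed falls and unemployed rises by 2.20; labor force unchanged → E = 172.78, U = 8.37, labor force = 181.15 million.
New unemployment rate = 8.37 / 181.15 = 4.62%.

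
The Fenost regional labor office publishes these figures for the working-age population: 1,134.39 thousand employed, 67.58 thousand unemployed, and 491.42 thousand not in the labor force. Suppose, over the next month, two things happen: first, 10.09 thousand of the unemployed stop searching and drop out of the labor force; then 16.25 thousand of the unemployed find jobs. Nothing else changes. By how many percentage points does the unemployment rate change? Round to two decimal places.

Initially, labor force = 1,134.39 + 67.58 = 1,201.97 thousand, so u = 67.58/1,201.97 = 5.62%.
After the first change, unemployed and labor force both fall by 10.09 → E = 1,134.39, U = 57.49, labor force = 1,191.88 thousand.
After the second change, unemployed falls and employed rises by 16.25; labor force unchanged → E = 1,150.64, U = 41.24, labor force = 1,191.88 thousand.
New unemployment rate = 41.24 / 1,191.88 = 3.46%.
Change = 3.46% − 5.62% = −2.16 percentage points.

The unemployment rate changes by −2.16 percentage points.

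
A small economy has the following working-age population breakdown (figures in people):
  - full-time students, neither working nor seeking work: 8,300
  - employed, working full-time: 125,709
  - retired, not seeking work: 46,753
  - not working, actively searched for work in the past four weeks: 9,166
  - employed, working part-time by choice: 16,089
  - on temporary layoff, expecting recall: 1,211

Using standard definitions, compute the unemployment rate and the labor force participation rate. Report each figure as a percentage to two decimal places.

Employed = 125,709 + 16,089 = 141,798.
Unemployed = 9,166 + 1,211 = 10,377 (jobless and actively searching, or on temporary layoff).
Labor force = 141,798 + 10,377 = 152,175.
Not in labor force = 8,300 + 46,753 = 55,053 (those not working and not actively searching are outside the labor force).
Civilian working-age population = 152,175 + 55,053 = 207,228.
Unemployment rate = 10,377 / 152,175 = 6.82%.
Labor force participation rate = 152,175 / 207,228 = 73.43%.

Unemployment rate ≈ 6.82%; labor force participation rate ≈ 73.43%.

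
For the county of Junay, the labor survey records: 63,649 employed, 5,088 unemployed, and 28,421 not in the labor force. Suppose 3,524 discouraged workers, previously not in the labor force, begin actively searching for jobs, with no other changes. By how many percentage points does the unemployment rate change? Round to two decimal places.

The unemployment rate changes by +4.52 percentage points.

Initially, labor force = 63,649 + 5,088 = 68,737, so u = 5,088/68,737 = 7.40%.
After the change, unemployed and labor force both rise by 3,524 → E = 63,649, U = 8,612, labor force = 72,261.
New unemployment rate = 8,612 / 72,261 = 11.92%.
Change = 11.92% − 7.40% = +4.52 percentage points.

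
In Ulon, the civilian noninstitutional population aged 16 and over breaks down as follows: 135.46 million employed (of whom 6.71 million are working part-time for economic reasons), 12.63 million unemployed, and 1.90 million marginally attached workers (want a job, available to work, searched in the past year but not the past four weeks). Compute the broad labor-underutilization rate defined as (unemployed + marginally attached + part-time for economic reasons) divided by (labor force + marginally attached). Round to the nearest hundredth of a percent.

Labor force = 135.46 + 12.63 = 148.09 million.
Numerator = 12.63 + 1.90 + 6.71 = 21.24 million.
Denominator = 148.09 + 1.90 = 149.99 million.
Broad rate = 21.24 / 149.99 = 14.16%.

Broad underutilization rate ≈ 14.16%.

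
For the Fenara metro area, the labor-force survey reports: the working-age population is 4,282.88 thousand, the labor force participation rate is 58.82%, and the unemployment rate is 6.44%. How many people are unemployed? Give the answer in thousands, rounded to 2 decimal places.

About 162.24 thousand are unemployed.

Labor force = 0.5882 × 4,282.88 = 2,519.19 thousand.
Unemployed = 0.0644 × 2,519.19 ≈ 162.24 thousand.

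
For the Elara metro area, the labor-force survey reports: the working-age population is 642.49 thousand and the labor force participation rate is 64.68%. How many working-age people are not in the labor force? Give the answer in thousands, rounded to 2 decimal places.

Share not in the labor force = 1 − 0.6468 = 0.3532.
Not in labor force = 0.3532 × 642.49 ≈ 226.93 thousand.

About 226.93 thousand are not in the labor force.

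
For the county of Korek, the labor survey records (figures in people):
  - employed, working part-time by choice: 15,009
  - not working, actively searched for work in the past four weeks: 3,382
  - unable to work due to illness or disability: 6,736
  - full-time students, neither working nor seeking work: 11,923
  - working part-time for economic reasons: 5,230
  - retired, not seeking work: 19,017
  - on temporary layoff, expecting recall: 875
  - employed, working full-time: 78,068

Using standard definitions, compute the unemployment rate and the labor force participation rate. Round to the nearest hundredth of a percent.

Unemployment rate ≈ 4.15%; labor force participation rate ≈ 73.13%.

Employed = 15,009 + 5,230 + 78,068 = 98,307 (anyone who worked, including part-time for economic reasons, counts as employed).
Unemployed = 3,382 + 875 = 4,257 (jobless and actively searching, or on temporary layoff).
Labor force = 98,307 + 4,257 = 102,564.
Not in labor force = 6,736 + 11,923 + 19,017 = 37,676 (those not working and not actively searching are outside the labor force).
Civilian working-age population = 102,564 + 37,676 = 140,240.
Unemployment rate = 4,257 / 102,564 = 4.15%.
Labor force participation rate = 102,564 / 140,240 = 73.13%.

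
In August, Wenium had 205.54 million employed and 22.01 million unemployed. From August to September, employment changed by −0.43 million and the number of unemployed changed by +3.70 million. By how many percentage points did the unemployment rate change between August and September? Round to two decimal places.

August: labor force = 205.54 + 22.01 = 227.55; u = 22.01/227.55 = 9.67%.
September: labor force = 205.11 + 25.71 = 230.82; u = 25.71/230.82 = 11.14%.
Change = 11.14% − 9.67% = +1.47 pp.

The unemployment rate changed by +1.47 percentage points.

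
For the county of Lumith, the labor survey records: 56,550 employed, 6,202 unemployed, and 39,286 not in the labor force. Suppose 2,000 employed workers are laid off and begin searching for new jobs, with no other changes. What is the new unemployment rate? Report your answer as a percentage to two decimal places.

Initially, labor force = 56,550 + 6,202 = 62,752, so u = 6,202/62,752 = 9.88%.
After the change, employed falls and unemployed rises by 2,000; labor force unchanged → E = 54,550, U = 8,202, labor force = 62,752.
New unemployment rate = 8,202 / 62,752 = 13.07%.

New unemployment rate ≈ 13.07%.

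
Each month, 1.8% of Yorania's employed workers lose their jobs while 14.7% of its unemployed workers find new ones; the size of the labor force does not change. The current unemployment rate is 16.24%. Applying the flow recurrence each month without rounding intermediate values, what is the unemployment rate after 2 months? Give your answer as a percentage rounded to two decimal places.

Unemployment rate after two months ≈ 14.63%.

With a fixed labor force, u_{t+1} = u_t + s·(1−u_t) − f·u_t = u_t·(1−s−f) + s.
Here 1−s−f = 0.835 and s = 0.018.
u_1 = 0.162400 × 0.835 + 0.018 = 0.153604.
u_2 = 0.153604 × 0.835 + 0.018 = 0.146259.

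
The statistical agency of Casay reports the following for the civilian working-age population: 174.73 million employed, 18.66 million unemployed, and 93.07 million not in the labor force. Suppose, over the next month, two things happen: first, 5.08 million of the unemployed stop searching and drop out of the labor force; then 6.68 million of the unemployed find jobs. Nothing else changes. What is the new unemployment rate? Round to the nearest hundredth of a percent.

Initially, labor force = 174.73 + 18.66 = 193.39 million, so u = 18.66/193.39 = 9.65%.
After the first change, unemployed and labor force both fall by 5.08 → E = 174.73, U = 13.58, labor force = 188.31 million.
After the second change, unemployed falls and employed rises by 6.68; labor force unchanged → E = 181.41, U = 6.90, labor force = 188.31 million.
New unemployment rate = 6.90 / 188.31 = 3.66%.

New unemployment rate ≈ 3.66%.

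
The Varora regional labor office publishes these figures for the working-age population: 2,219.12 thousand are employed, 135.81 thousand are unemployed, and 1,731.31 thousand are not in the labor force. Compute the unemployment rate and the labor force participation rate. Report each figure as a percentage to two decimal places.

Unemployment rate ≈ 5.77%; labor force participation rate ≈ 57.63%.

Labor force = employed + unemployed = 2,219.12 + 135.81 = 2,354.93 thousand.
Working-age population = 2,354.93 + 1,731.31 = 4,086.24 thousand.
Unemployment rate = 135.81 / 2,354.93 = 5.77%.
Labor force participation rate = 2,354.93 / 4,086.24 = 57.63%.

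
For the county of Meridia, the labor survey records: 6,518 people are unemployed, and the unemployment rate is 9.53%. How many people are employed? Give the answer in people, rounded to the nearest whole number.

About 61,877 are employed.

Labor force = U / u = 6,518 / 0.0953 ≈ 68,395.
Employed = labor force − unemployed = 68,395 − 6,518 = 61,877.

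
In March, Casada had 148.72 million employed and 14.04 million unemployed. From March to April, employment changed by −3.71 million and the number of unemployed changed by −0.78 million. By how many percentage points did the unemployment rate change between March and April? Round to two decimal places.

March: labor force = 148.72 + 14.04 = 162.76; u = 14.04/162.76 = 8.63%.
April: labor force = 145.01 + 13.26 = 158.27; u = 13.26/158.27 = 8.38%.
Change = 8.38% − 8.63% = −0.25 pp.

The unemployment rate changed by −0.25 percentage points.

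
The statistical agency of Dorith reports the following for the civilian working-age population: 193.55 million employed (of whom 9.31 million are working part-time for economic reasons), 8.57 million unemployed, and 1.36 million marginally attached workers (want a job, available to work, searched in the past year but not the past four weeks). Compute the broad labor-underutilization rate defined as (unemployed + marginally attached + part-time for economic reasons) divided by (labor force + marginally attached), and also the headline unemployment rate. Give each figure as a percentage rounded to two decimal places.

Broad underutilization rate ≈ 9.46%; headline unemployment rate ≈ 4.24%.

Labor force = 193.55 + 8.57 = 202.12 million.
Numerator = 8.57 + 1.36 + 9.31 = 19.24 million.
Denominator = 202.12 + 1.36 = 203.48 million.
Broad rate = 19.24 / 203.48 = 9.46%.
Headline unemployment rate = 8.57 / 202.12 = 4.24%.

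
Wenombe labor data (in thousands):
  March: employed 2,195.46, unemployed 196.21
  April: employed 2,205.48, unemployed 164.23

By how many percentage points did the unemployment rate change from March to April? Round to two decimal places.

The unemployment rate changed by −1.27 percentage points.

March: labor force = 2,195.46 + 196.21 = 2,391.67; u = 196.21/2,391.67 = 8.20%.
April: labor force = 2,205.48 + 164.23 = 2,369.71; u = 164.23/2,369.71 = 6.93%.
Change = 6.93% − 8.20% = −1.27 pp.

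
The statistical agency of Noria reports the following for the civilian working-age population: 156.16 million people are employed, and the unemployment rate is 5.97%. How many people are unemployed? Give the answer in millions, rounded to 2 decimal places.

About 9.91 million are unemployed.

Let U be the number unemployed. The labor force is E + U, and U/(E+U) = 0.0597.
So U = 0.0597 × 156.16 / (1 − 0.0597) = 9.3228 / 0.9403 ≈ 9.91 million.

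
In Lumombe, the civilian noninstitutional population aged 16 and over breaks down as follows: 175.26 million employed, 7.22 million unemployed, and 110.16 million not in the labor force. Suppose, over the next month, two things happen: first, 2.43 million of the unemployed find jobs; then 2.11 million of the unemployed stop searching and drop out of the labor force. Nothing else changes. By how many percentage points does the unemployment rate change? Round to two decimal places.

Initially, labor force = 175.26 + 7.22 = 182.48 million, so u = 7.22/182.48 = 3.96%.
After the first change, unemployed falls and employed rises by 2.43; labor force unchanged → E = 177.69, U = 4.79, labor force = 182.48 million.
After the second change, unemployed and labor force both fall by 2.11 → E = 177.69, U = 2.68, labor force = 180.37 million.
New unemployment rate = 2.68 / 180.37 = 1.49%.
Change = 1.49% − 3.96% = −2.47 percentage points.

The unemployment rate changes by −2.47 percentage points.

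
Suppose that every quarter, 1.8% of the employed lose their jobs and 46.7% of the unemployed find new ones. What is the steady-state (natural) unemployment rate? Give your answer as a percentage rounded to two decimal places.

At steady state the flows balance: s·E = f·U, so U/(E+U) = s/(s+f).
u* = 1.8 / (1.8 + 46.7) = 1.8 / 48.50 = 3.71%.

Steady-state unemployment rate ≈ 3.71%.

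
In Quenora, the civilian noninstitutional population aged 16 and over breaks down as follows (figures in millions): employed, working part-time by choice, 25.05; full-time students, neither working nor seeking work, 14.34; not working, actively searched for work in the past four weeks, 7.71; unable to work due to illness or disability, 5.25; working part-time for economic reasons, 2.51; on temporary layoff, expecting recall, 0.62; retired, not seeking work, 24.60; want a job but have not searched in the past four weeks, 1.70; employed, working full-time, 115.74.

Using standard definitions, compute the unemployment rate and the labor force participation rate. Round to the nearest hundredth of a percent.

Unemployment rate ≈ 5.49%; labor force participation rate ≈ 76.77%.

Employed = 25.05 + 2.51 + 115.74 = 143.30 million (anyone who worked, including part-time for economic reasons, counts as employed).
Unemployed = 7.71 + 0.62 = 8.33 million (jobless and actively searching, or on temporary layoff).
Labor force = 143.30 + 8.33 = 151.63 million.
Not in labor force = 14.34 + 5.25 + 24.60 + 1.70 = 45.89 million (those not working and not actively searching are outside the labor force — including those who want a job but have given up searching).
Civilian working-age population = 151.63 + 45.89 = 197.52 million.
Unemployment rate = 8.33 / 151.63 = 5.49%.
Labor force participation rate = 151.63 / 197.52 = 76.77%.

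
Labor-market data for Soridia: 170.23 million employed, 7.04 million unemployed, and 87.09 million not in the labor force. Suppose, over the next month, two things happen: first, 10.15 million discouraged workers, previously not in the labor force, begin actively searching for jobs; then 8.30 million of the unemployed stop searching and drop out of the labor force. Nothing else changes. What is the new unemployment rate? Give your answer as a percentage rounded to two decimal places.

Initially, labor force = 170.23 + 7.04 = 177.27 million, so u = 7.04/177.27 = 3.97%.
After the first change, unemployed and labor force both rise by 10.15 → E = 170.23, U = 17.19, labor force = 187.42 million.
After the second change, unemployed and labor force both fall by 8.30 → E = 170.23, U = 8.89, labor force = 179.12 million.
New unemployment rate = 8.89 / 179.12 = 4.96%.

New unemployment rate ≈ 4.96%.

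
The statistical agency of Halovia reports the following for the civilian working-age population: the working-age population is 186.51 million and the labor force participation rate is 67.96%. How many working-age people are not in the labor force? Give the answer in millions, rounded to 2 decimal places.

Share not in the labor force = 1 − 0.6796 = 0.3204.
Not in labor force = 0.3204 × 186.51 ≈ 59.76 million.

About 59.76 million are not in the labor force.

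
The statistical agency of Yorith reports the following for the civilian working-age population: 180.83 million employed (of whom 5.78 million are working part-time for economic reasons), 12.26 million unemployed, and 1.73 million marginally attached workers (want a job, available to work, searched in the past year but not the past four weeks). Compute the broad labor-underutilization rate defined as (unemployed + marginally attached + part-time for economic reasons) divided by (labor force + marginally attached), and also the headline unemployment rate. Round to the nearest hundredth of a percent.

Labor force = 180.83 + 12.26 = 193.09 million.
Numerator = 12.26 + 1.73 + 5.78 = 19.77 million.
Denominator = 193.09 + 1.73 = 194.82 million.
Broad rate = 19.77 / 194.82 = 10.15%.
Headline unemployment rate = 12.26 / 193.09 = 6.35%.

Broad underutilization rate ≈ 10.15%; headline unemployment rate ≈ 6.35%.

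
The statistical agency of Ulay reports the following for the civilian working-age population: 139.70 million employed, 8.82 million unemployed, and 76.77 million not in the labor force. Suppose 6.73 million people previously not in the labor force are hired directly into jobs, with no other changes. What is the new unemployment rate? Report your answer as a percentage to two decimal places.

Initially, labor force = 139.70 + 8.82 = 148.52 million, so u = 8.82/148.52 = 5.94%.
After the change, employed and labor force both rise by 6.73; unemployed unchanged → E = 146.43, U = 8.82, labor force = 155.25 million.
New unemployment rate = 8.82 / 155.25 = 5.68%.

New unemployment rate ≈ 5.68%.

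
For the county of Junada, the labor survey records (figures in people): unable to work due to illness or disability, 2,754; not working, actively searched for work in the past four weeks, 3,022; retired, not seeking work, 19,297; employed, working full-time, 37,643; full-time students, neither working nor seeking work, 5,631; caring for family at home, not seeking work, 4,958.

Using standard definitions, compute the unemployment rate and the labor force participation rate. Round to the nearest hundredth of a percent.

Employed = 37,643.
Unemployed = 3,022.
Labor force = 37,643 + 3,022 = 40,665.
Not in labor force = 2,754 + 19,297 + 5,631 + 4,958 = 32,640 (those not working and not actively searching are outside the labor force).
Civilian working-age population = 40,665 + 32,640 = 73,305.
Unemployment rate = 3,022 / 40,665 = 7.43%.
Labor force participation rate = 40,665 / 73,305 = 55.47%.

Unemployment rate ≈ 7.43%; labor force participation rate ≈ 55.47%.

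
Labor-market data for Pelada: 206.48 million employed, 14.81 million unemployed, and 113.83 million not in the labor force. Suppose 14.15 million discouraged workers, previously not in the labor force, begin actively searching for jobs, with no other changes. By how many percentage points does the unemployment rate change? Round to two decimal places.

The unemployment rate changes by +5.61 percentage points.

Initially, labor force = 206.48 + 14.81 = 221.29 million, so u = 14.81/221.29 = 6.69%.
After the change, unemployed and labor force both rise by 14.15 → E = 206.48, U = 28.96, labor force = 235.44 million.
New unemployment rate = 28.96 / 235.44 = 12.30%.
Change = 12.30% − 6.69% = +5.61 percentage points.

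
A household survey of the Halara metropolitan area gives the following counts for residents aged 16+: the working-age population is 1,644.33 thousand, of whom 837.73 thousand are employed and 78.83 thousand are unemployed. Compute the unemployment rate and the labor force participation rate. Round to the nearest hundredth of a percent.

Labor force = employed + unemployed = 837.73 + 78.83 = 916.56 thousand.
Unemployment rate = 78.83 / 916.56 = 8.60%.
Labor force participation rate = 916.56 / 1,644.33 = 55.74%.

Unemployment rate ≈ 8.60%; labor force participation rate ≈ 55.74%.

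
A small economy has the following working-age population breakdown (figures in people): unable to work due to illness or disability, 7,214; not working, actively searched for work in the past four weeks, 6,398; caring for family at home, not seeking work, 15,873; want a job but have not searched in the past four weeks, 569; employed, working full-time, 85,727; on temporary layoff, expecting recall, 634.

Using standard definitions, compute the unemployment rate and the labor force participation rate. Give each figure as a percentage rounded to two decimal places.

Unemployment rate ≈ 7.58%; labor force participation rate ≈ 79.68%.

Employed = 85,727.
Unemployed = 6,398 + 634 = 7,032 (jobless and actively searching, or on temporary layoff).
Labor force = 85,727 + 7,032 = 92,759.
Not in labor force = 7,214 + 15,873 + 569 = 23,656 (those not working and not actively searching are outside the labor force — including those who want a job but have given up searching).
Civilian working-age population = 92,759 + 23,656 = 116,415.
Unemployment rate = 7,032 / 92,759 = 7.58%.
Labor force participation rate = 92,759 / 116,415 = 79.68%.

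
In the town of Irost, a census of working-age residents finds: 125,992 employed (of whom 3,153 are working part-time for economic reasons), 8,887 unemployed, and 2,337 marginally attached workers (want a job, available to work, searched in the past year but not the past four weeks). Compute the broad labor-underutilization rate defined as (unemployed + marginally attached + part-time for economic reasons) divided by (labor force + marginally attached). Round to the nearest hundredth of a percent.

Labor force = 125,992 + 8,887 = 134,879.
Numerator = 8,887 + 2,337 + 3,153 = 14,377.
Denominator = 134,879 + 2,337 = 137,216.
Broad rate = 14,377 / 137,216 = 10.48%.

Broad underutilization rate ≈ 10.48%.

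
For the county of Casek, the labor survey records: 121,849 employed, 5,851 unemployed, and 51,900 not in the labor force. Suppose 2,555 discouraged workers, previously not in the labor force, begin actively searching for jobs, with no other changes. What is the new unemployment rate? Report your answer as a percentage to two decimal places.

Initially, labor force = 121,849 + 5,851 = 127,700, so u = 5,851/127,700 = 4.58%.
After the change, unemployed and labor force both rise by 2,555 → E = 121,849, U = 8,406, labor force = 130,255.
New unemployment rate = 8,406 / 130,255 = 6.45%.

New unemployment rate ≈ 6.45%.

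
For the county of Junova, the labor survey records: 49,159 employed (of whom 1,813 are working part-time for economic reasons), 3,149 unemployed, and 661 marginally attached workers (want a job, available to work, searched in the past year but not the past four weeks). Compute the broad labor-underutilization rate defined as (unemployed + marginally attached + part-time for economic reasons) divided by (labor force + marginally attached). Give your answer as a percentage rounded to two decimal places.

Broad underutilization rate ≈ 10.62%.

Labor force = 49,159 + 3,149 = 52,308.
Numerator = 3,149 + 661 + 1,813 = 5,623.
Denominator = 52,308 + 661 = 52,969.
Broad rate = 5,623 / 52,969 = 10.62%.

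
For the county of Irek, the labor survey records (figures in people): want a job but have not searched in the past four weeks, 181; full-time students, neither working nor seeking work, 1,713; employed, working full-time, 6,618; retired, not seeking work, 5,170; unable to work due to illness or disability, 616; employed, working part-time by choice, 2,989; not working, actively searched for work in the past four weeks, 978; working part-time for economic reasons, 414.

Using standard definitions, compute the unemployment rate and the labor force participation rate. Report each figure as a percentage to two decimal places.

Unemployment rate ≈ 8.89%; labor force participation rate ≈ 58.88%.

Employed = 6,618 + 2,989 + 414 = 10,021 (anyone who worked, including part-time for economic reasons, counts as employed).
Unemployed = 978.
Labor force = 10,021 + 978 = 10,999.
Not in labor force = 181 + 1,713 + 5,170 + 616 = 7,680 (those not working and not actively searching are outside the labor force — including those who want a job but have given up searching).
Civilian working-age population = 10,999 + 7,680 = 18,679.
Unemployment rate = 978 / 10,999 = 8.89%.
Labor force participation rate = 10,999 / 18,679 = 58.88%.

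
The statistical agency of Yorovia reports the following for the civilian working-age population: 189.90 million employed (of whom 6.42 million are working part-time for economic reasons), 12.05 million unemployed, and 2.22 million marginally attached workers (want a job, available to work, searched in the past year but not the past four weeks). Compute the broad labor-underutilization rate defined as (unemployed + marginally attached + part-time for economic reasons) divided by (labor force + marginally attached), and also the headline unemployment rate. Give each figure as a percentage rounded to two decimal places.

Labor force = 189.90 + 12.05 = 201.95 million.
Numerator = 12.05 + 2.22 + 6.42 = 20.69 million.
Denominator = 201.95 + 2.22 = 204.17 million.
Broad rate = 20.69 / 204.17 = 10.13%.
Headline unemployment rate = 12.05 / 201.95 = 5.97%.

Broad underutilization rate ≈ 10.13%; headline unemployment rate ≈ 5.97%.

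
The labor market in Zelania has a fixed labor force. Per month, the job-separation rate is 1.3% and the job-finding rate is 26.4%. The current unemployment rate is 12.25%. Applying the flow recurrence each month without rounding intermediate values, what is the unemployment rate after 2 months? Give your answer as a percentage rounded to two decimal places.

Unemployment rate after two months ≈ 8.64%.

With a fixed labor force, u_{t+1} = u_t + s·(1−u_t) − f·u_t = u_t·(1−s−f) + s.
Here 1−s−f = 0.723 and s = 0.013.
u_1 = 0.122500 × 0.723 + 0.013 = 0.101567.
u_2 = 0.101567 × 0.723 + 0.013 = 0.086433.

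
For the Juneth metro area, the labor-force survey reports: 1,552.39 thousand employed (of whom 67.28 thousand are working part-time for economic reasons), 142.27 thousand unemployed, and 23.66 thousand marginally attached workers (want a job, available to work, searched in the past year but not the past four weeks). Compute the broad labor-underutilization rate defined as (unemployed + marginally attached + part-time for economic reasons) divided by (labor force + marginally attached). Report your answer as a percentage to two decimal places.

Labor force = 1,552.39 + 142.27 = 1,694.66 thousand.
Numerator = 142.27 + 23.66 + 67.28 = 233.21 thousand.
Denominator = 1,694.66 + 23.66 = 1,718.32 thousand.
Broad rate = 233.21 / 1,718.32 = 13.57%.

Broad underutilization rate ≈ 13.57%.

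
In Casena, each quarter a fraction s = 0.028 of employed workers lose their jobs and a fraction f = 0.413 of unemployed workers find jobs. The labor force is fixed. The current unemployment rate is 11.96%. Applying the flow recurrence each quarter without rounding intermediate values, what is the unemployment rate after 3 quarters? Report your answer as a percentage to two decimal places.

With a fixed labor force, u_{t+1} = u_t + s·(1−u_t) − f·u_t = u_t·(1−s−f) + s.
Here 1−s−f = 0.559 and s = 0.028.
u_1 = 0.119600 × 0.559 + 0.028 = 0.094856.
u_2 = 0.094856 × 0.559 + 0.028 = 0.081025.
u_3 = 0.081025 × 0.559 + 0.028 = 0.073293.

Unemployment rate after three quarters ≈ 7.33%.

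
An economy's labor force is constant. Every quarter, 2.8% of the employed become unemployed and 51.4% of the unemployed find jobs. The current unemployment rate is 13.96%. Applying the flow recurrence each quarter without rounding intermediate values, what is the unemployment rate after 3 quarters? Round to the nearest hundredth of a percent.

Unemployment rate after three quarters ≈ 6.01%.

With a fixed labor force, u_{t+1} = u_t + s·(1−u_t) − f·u_t = u_t·(1−s−f) + s.
Here 1−s−f = 0.458 and s = 0.028.
u_1 = 0.139600 × 0.458 + 0.028 = 0.091937.
u_2 = 0.091937 × 0.458 + 0.028 = 0.070107.
u_3 = 0.070107 × 0.458 + 0.028 = 0.060109.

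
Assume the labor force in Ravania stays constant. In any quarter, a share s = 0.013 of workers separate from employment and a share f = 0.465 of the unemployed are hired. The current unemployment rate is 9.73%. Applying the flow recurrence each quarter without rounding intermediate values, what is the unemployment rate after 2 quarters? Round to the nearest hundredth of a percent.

With a fixed labor force, u_{t+1} = u_t + s·(1−u_t) − f·u_t = u_t·(1−s−f) + s.
Here 1−s−f = 0.522 and s = 0.013.
u_1 = 0.097300 × 0.522 + 0.013 = 0.063791.
u_2 = 0.063791 × 0.522 + 0.013 = 0.046299.

Unemployment rate after two quarters ≈ 4.63%.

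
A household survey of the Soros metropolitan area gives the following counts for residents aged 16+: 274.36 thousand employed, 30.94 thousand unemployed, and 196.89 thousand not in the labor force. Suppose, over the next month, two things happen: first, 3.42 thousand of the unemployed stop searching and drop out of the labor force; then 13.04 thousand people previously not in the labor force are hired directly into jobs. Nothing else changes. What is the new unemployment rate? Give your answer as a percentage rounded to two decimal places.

Initially, labor force = 274.36 + 30.94 = 305.30 thousand, so u = 30.94/305.30 = 10.13%.
After the first change, unemployed and labor force both fall by 3.42 → E = 274.36, U = 27.52, labor force = 301.88 thousand.
After the second change, employed and labor force both rise by 13.04; unemployed unchanged → E = 287.40, U = 27.52, labor force = 314.92 thousand.
New unemployment rate = 27.52 / 314.92 = 8.74%.

New unemployment rate ≈ 8.74%.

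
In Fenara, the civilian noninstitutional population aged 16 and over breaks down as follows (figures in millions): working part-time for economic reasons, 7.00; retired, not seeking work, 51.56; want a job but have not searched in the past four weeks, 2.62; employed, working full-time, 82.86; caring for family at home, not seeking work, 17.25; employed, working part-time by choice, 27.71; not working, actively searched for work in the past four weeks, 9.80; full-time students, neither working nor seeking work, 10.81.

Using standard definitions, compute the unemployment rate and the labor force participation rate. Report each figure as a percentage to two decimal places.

Unemployment rate ≈ 7.69%; labor force participation rate ≈ 60.77%.

Employed = 7.00 + 82.86 + 27.71 = 117.57 million (anyone who worked, including part-time for economic reasons, counts as employed).
Unemployed = 9.80 million.
Labor force = 117.57 + 9.80 = 127.37 million.
Not in labor force = 51.56 + 2.62 + 17.25 + 10.81 = 82.24 million (those not working and not actively searching are outside the labor force — including those who want a job but have given up searching).
Civilian working-age population = 127.37 + 82.24 = 209.61 million.
Unemployment rate = 9.80 / 127.37 = 7.69%.
Labor force participation rate = 127.37 / 209.61 = 60.77%.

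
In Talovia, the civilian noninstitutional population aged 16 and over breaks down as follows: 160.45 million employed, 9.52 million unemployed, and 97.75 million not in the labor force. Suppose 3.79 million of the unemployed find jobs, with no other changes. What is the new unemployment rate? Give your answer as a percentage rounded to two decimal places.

Initially, labor force = 160.45 + 9.52 = 169.97 million, so u = 9.52/169.97 = 5.60%.
After the change, unemployed falls and employed rises by 3.79; labor force unchanged → E = 164.24, U = 5.73, labor force = 169.97 million.
New unemployment rate = 5.73 / 169.97 = 3.37%.

New unemployment rate ≈ 3.37%.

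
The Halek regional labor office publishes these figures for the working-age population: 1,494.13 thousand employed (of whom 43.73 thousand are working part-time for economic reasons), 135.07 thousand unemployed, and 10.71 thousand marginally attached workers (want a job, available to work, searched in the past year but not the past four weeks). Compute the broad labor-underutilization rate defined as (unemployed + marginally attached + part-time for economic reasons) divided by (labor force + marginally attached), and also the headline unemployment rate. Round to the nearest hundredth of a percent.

Broad underutilization rate ≈ 11.56%; headline unemployment rate ≈ 8.29%.

Labor force = 1,494.13 + 135.07 = 1,629.20 thousand.
Numerator = 135.07 + 10.71 + 43.73 = 189.51 thousand.
Denominator = 1,629.20 + 10.71 = 1,639.91 thousand.
Broad rate = 189.51 / 1,639.91 = 11.56%.
Headline unemployment rate = 135.07 / 1,629.20 = 8.29%.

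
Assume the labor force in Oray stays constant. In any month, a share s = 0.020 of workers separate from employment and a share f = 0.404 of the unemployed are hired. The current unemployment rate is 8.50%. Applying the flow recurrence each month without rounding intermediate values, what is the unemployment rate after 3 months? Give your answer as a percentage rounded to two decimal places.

Unemployment rate after three months ≈ 5.44%.

With a fixed labor force, u_{t+1} = u_t + s·(1−u_t) − f·u_t = u_t·(1−s−f) + s.
Here 1−s−f = 0.576 and s = 0.020.
u_1 = 0.085000 × 0.576 + 0.020 = 0.068960.
u_2 = 0.068960 × 0.576 + 0.020 = 0.059721.
u_3 = 0.059721 × 0.576 + 0.020 = 0.054399.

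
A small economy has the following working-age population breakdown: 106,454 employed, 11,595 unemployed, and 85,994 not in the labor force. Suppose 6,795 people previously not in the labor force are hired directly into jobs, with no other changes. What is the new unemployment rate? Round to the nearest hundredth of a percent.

New unemployment rate ≈ 9.29%.

Initially, labor force = 106,454 + 11,595 = 118,049, so u = 11,595/118,049 = 9.82%.
After the change, employed and labor force both rise by 6,795; unemployed unchanged → E = 113,249, U = 11,595, labor force = 124,844.
New unemployment rate = 11,595 / 124,844 = 9.29%.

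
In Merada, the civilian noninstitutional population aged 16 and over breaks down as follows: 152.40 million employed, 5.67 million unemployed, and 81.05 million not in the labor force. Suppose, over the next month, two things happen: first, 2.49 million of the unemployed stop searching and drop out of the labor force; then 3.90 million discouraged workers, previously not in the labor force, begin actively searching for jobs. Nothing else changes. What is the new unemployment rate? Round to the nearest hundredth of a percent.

New unemployment rate ≈ 4.44%.

Initially, labor force = 152.40 + 5.67 = 158.07 million, so u = 5.67/158.07 = 3.59%.
After the first change, unemployed and labor force both fall by 2.49 → E = 152.40, U = 3.18, labor force = 155.58 million.
After the second change, unemployed and labor force both rise by 3.90 → E = 152.40, U = 7.08, labor force = 159.48 million.
New unemployment rate = 7.08 / 159.48 = 4.44%.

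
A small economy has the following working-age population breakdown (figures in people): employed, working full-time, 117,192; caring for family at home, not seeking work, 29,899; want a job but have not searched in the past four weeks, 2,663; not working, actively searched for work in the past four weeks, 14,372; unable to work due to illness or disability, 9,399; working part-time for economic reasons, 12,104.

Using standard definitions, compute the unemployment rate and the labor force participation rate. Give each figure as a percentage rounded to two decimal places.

Employed = 117,192 + 12,104 = 129,296 (anyone who worked, including part-time for economic reasons, counts as employed).
Unemployed = 14,372.
Labor force = 129,296 + 14,372 = 143,668.
Not in labor force = 29,899 + 2,663 + 9,399 = 41,961 (those not working and not actively searching are outside the labor force — including those who want a job but have given up searching).
Civilian working-age population = 143,668 + 41,961 = 185,629.
Unemployment rate = 14,372 / 143,668 = 10.00%.
Labor force participation rate = 143,668 / 185,629 = 77.40%.

Unemployment rate ≈ 10.00%; labor force participation rate ≈ 77.40%.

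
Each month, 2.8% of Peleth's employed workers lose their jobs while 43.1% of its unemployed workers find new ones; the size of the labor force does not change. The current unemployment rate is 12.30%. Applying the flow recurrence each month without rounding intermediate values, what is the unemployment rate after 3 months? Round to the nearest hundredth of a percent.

With a fixed labor force, u_{t+1} = u_t + s·(1−u_t) − f·u_t = u_t·(1−s−f) + s.
Here 1−s−f = 0.541 and s = 0.028.
u_1 = 0.123000 × 0.541 + 0.028 = 0.094543.
u_2 = 0.094543 × 0.541 + 0.028 = 0.079148.
u_3 = 0.079148 × 0.541 + 0.028 = 0.070819.

Unemployment rate after three months ≈ 7.08%.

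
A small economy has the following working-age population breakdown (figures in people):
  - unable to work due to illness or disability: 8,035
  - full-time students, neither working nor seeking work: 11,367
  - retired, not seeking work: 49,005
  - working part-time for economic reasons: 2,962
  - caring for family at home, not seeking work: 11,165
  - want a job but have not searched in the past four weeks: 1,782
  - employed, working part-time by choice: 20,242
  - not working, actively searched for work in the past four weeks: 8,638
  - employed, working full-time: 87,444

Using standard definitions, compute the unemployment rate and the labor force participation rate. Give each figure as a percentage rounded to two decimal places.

Unemployment rate ≈ 7.24%; labor force participation rate ≈ 59.45%.

Employed = 2,962 + 20,242 + 87,444 = 110,648 (anyone who worked, including part-time for economic reasons, counts as employed).
Unemployed = 8,638.
Labor force = 110,648 + 8,638 = 119,286.
Not in labor force = 8,035 + 11,367 + 49,005 + 11,165 + 1,782 = 81,354 (those not working and not actively searching are outside the labor force — including those who want a job but have given up searching).
Civilian working-age population = 119,286 + 81,354 = 200,640.
Unemployment rate = 8,638 / 119,286 = 7.24%.
Labor force participation rate = 119,286 / 200,640 = 59.45%.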